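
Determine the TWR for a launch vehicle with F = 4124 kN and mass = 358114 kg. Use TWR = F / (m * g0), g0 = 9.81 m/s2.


TWR = 4124000 / (358114 * 9.81) = 1.17

1.17


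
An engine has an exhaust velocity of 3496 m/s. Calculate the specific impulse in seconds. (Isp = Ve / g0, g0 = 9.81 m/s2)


Isp = Ve / g0 = 3496 / 9.81 = 356.4 s

356.4 s


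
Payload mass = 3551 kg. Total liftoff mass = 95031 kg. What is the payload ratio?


PR = 3551 / 95031 = 0.0374

0.0374


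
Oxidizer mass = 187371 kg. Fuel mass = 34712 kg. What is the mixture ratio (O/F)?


MR = 187371 / 34712 = 5.4

5.4


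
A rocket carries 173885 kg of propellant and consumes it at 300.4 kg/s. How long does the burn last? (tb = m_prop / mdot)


tb = 173885 / 300.4 = 578.8 s

578.8 s


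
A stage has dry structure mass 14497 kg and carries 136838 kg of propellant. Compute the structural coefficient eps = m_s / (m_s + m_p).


eps = 14497 / (14497 + 136838) = 0.0958

0.0958


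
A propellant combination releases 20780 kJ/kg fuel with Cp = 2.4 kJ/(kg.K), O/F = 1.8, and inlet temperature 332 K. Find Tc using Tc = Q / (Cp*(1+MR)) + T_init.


Tc = 20780 / (2.4 * (1 + 1.8)) + 332 = 3424 K

3424 K


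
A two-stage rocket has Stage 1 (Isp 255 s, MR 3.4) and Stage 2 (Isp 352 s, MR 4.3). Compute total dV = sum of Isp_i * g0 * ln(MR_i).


dV1 = 255 * 9.81 * ln(3.4) = 3061.3 m/s
dV2 = 352 * 9.81 * ln(4.3) = 5036.8 m/s
Total dV = 3061.3 + 5036.8 = 8098.1 m/s ~ 8098 m/s

8098 m/s


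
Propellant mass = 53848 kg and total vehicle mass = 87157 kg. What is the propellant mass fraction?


PMF = 53848 / 87157 = 0.618

0.618


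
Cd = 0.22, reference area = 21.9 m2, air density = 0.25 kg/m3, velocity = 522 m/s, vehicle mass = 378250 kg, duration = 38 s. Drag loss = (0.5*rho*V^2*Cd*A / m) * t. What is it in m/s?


D = 0.5 * 0.25 * 522^2 * 0.22 * 21.9 = 164103.49 N
a = 164103.49 / 378250 = 0.4338 m/s2
dV = 0.4338 * 38 = 16.5 m/s

16.5 m/s


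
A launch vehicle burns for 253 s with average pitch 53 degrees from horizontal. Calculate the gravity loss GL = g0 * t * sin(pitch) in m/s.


GL = 9.81 * 253 * sin(53 deg) = 1982 m/s

1982 m/s


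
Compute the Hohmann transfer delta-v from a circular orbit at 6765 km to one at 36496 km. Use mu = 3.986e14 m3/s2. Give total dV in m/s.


V1 = sqrt(mu/r1) = 7676.0 m/s
dV1 = V1*(sqrt(2*r2/(r1+r2)) - 1) = 2294.67 m/s
V2 = sqrt(mu/r2) = 3304.81 m/s
dV2 = V2*(1 - sqrt(2*r1/(r1+r2))) = 1456.62 m/s
Total dV = 3751 m/s

3751 m/s


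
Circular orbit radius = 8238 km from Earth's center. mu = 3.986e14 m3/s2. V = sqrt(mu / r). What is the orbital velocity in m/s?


V = sqrt(3.986e14 / 8238000) = 6956 m/s

6956 m/s


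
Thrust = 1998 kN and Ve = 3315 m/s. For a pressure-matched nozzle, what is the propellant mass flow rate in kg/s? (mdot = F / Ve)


mdot = F / Ve = 1998000 / 3315 = 602.7 kg/s

602.7 kg/s


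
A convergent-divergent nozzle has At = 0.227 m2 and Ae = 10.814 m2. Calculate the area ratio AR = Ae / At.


AR = 10.814 / 0.227 = 47.6

47.6


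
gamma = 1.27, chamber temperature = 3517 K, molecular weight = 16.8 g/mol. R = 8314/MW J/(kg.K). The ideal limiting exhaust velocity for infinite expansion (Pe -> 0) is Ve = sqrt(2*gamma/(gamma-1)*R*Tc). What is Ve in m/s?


R = 8314 / 16.8 = 494.88 J/(kg.K)
Ve = sqrt(2 * 1.27 / (1.27 - 1) * 494.88 * 3517) = 4046 m/s

4046 m/s


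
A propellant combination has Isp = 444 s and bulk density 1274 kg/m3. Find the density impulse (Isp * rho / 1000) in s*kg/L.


rho*Isp = 444 * 1274 / 1000 = 566 s*kg/L

566 s*kg/L


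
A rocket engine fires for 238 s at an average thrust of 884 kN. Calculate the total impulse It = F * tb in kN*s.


It = 884 * 238 = 210392 kN*s

210392 kN*s


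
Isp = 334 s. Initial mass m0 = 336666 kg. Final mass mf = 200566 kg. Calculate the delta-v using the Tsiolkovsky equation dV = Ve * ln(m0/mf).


Ve = 334 * 9.81 = 3276.54 m/s
dV = 3276.54 * ln(336666/200566) = 1697 m/s

1697 m/s


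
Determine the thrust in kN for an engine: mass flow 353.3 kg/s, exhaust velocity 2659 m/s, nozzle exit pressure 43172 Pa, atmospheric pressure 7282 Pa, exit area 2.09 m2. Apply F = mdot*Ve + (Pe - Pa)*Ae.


F = 353.3 * 2659 + (43172 - 7282) * 2.09 = 1.0144e+06 N = 1014.4 kN

1014.4 kN


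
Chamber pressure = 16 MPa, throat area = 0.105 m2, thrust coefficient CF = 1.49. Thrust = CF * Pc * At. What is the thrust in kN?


F = 1.49 * 16e6 * 0.105 = 2.5032e+06 N = 2503.2 kN

2503.2 kN


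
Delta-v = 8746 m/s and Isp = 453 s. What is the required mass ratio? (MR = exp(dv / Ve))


Ve = 453 * 9.81 = 4443.93 m/s
MR = exp(8746 / 4443.93) = 7.157

7.157


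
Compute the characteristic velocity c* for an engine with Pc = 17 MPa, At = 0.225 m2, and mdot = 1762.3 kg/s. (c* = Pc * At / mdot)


c* = 17e6 * 0.225 / 1762.3 = 2170 m/s

2170 m/s


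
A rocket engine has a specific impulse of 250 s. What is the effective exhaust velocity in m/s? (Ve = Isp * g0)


Ve = Isp * g0 = 250 * 9.81 = 2452.5 m/s

2452.5 m/s


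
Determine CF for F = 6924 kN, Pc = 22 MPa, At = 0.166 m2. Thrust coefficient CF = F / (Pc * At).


CF = 6924000 / (22e6 * 0.166) = 1.9

1.9


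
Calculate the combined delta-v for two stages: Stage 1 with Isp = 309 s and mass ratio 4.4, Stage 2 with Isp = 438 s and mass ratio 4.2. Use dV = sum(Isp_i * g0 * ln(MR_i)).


dV1 = 309 * 9.81 * ln(4.4) = 4491.2 m/s
dV2 = 438 * 9.81 * ln(4.2) = 6166.2 m/s
Total dV = 4491.2 + 6166.2 = 10657.4 m/s ~ 10657 m/s

10657 m/s


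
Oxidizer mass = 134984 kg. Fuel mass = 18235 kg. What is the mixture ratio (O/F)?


MR = 134984 / 18235 = 7.4

7.4


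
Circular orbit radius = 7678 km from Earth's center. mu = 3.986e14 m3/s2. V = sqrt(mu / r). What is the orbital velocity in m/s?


V = sqrt(3.986e14 / 7678000) = 7205 m/s

7205 m/s


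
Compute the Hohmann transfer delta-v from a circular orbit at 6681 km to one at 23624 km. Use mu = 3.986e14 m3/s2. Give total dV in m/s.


V1 = sqrt(mu/r1) = 7724.1 m/s
dV1 = V1*(sqrt(2*r2/(r1+r2)) - 1) = 1920.46 m/s
V2 = sqrt(mu/r2) = 4107.64 m/s
dV2 = V2*(1 - sqrt(2*r1/(r1+r2))) = 1380.1 m/s
Total dV = 3301 m/s

3301 m/s


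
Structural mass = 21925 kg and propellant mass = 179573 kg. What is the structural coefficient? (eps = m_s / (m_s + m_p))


eps = 21925 / (21925 + 179573) = 0.1088

0.1088


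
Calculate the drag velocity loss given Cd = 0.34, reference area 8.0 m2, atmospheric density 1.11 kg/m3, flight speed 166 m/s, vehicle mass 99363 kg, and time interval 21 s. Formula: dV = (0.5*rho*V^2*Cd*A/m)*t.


D = 0.5 * 1.11 * 166^2 * 0.34 * 8.0 = 41598.54 N
a = 41598.54 / 99363 = 0.4187 m/s2
dV = 0.4187 * 21 = 8.8 m/s

8.8 m/s


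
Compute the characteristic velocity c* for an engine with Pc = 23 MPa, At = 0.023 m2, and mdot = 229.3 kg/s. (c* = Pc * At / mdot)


c* = 23e6 * 0.023 / 229.3 = 2307 m/s

2307 m/s


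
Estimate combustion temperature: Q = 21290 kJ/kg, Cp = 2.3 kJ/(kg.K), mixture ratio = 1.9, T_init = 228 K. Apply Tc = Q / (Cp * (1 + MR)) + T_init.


Tc = 21290 / (2.3 * (1 + 1.9)) + 228 = 3420 K

3420 K


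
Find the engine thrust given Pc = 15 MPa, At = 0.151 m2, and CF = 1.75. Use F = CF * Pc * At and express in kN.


F = 1.75 * 15e6 * 0.151 = 3.9638e+06 N = 3963.8 kN

3963.8 kN


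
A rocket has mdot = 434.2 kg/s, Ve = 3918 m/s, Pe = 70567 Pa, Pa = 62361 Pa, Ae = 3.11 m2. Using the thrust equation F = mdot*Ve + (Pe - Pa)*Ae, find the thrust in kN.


F = 434.2 * 3918 + (70567 - 62361) * 3.11 = 1.7267e+06 N = 1726.7 kN

1726.7 kN


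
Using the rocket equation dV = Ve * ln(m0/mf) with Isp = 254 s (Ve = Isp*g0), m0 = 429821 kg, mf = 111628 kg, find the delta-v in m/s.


Ve = 254 * 9.81 = 2491.74 m/s
dV = 2491.74 * ln(429821/111628) = 3359 m/s

3359 m/s


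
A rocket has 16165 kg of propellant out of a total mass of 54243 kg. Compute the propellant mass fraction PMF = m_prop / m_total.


PMF = 16165 / 54243 = 0.298

0.298


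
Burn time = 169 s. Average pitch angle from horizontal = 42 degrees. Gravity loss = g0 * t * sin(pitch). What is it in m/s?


GL = 9.81 * 169 * sin(42 deg) = 1109 m/s

1109 m/s


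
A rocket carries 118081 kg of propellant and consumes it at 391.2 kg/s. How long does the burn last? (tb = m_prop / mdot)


tb = 118081 / 391.2 = 301.8 s

301.8 s


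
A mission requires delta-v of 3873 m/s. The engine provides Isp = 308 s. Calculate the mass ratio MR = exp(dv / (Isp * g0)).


Ve = 308 * 9.81 = 3021.48 m/s
MR = exp(3873 / 3021.48) = 3.603

3.603


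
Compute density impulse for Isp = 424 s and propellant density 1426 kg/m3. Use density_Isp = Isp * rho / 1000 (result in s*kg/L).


rho*Isp = 424 * 1426 / 1000 = 605 s*kg/L

605 s*kg/L


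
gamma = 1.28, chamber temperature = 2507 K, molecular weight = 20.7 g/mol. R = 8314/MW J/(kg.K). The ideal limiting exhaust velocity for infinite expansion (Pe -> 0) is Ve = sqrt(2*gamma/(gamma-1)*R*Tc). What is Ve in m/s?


R = 8314 / 20.7 = 401.64 J/(kg.K)
Ve = sqrt(2 * 1.28 / (1.28 - 1) * 401.64 * 2507) = 3034 m/s

3034 m/s


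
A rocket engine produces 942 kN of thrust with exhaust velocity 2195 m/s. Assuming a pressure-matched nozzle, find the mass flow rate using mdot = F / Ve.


mdot = F / Ve = 942000 / 2195 = 429.2 kg/s

429.2 kg/s


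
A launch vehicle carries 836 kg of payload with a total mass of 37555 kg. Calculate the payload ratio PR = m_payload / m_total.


PR = 836 / 37555 = 0.0223

0.0223


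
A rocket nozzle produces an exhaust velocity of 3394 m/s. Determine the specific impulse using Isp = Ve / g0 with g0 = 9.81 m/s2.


Isp = Ve / g0 = 3394 / 9.81 = 346.0 s

346.0 s


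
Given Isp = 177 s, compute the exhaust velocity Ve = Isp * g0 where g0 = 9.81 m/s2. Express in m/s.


Ve = Isp * g0 = 177 * 9.81 = 1736.4 m/s

1736.4 m/s


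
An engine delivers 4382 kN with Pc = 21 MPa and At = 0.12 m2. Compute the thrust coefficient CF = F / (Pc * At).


CF = 4382000 / (21e6 * 0.12) = 1.74

1.74


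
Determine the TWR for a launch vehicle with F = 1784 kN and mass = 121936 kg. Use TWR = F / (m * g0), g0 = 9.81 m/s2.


TWR = 1784000 / (121936 * 9.81) = 1.49

1.49


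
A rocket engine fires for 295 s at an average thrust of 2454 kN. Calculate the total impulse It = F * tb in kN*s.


It = 2454 * 295 = 723930 kN*s

723930 kN*s


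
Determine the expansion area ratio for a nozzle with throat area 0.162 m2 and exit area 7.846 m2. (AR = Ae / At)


AR = 7.846 / 0.162 = 48.4

48.4


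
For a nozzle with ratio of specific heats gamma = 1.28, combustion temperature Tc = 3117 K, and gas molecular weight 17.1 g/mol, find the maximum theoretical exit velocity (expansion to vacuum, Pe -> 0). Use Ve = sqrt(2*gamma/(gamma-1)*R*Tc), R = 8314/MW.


R = 8314 / 17.1 = 486.2 J/(kg.K)
Ve = sqrt(2 * 1.28 / (1.28 - 1) * 486.2 * 3117) = 3722 m/s

3722 m/s


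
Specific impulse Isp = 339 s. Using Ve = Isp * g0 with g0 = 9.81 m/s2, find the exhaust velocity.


Ve = Isp * g0 = 339 * 9.81 = 3325.6 m/s

3325.6 m/s


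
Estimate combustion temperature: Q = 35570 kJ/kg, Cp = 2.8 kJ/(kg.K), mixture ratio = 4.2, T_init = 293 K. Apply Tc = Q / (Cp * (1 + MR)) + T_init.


Tc = 35570 / (2.8 * (1 + 4.2)) + 293 = 2736 K

2736 K


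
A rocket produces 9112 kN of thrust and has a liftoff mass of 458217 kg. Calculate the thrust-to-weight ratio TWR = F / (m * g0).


TWR = 9112000 / (458217 * 9.81) = 2.03

2.03


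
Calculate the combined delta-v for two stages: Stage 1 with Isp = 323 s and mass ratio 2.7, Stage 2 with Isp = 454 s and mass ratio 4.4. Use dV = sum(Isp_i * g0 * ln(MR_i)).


dV1 = 323 * 9.81 * ln(2.7) = 3147.2 m/s
dV2 = 454 * 9.81 * ln(4.4) = 6598.7 m/s
Total dV = 3147.2 + 6598.7 = 9745.9 m/s ~ 9746 m/s

9746 m/s


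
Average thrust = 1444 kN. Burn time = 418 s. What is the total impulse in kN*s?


It = 1444 * 418 = 603592 kN*s

603592 kN*s


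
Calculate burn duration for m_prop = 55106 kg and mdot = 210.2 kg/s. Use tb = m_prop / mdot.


tb = 55106 / 210.2 = 262.2 s

262.2 s


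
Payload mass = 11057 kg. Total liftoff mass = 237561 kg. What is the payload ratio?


PR = 11057 / 237561 = 0.0465

0.0465


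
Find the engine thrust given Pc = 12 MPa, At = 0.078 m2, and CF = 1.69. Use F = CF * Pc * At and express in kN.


F = 1.69 * 12e6 * 0.078 = 1.5818e+06 N = 1581.8 kN

1581.8 kN


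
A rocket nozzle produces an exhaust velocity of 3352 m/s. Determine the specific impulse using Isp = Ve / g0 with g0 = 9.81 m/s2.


Isp = Ve / g0 = 3352 / 9.81 = 341.7 s

341.7 s


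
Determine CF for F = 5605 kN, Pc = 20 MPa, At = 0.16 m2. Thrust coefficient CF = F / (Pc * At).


CF = 5605000 / (20e6 * 0.16) = 1.75

1.75


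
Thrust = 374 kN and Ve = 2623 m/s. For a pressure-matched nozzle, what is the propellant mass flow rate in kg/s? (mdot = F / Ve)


mdot = F / Ve = 374000 / 2623 = 142.6 kg/s

142.6 kg/s


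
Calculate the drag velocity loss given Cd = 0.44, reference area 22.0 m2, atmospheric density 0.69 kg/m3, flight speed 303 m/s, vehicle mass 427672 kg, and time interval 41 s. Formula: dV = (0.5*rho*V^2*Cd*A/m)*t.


D = 0.5 * 0.69 * 303^2 * 0.44 * 22.0 = 306605.34 N
a = 306605.34 / 427672 = 0.7169 m/s2
dV = 0.7169 * 41 = 29.4 m/s

29.4 m/s


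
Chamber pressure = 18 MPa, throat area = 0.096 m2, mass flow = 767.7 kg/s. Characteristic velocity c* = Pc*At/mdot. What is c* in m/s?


c* = 18e6 * 0.096 / 767.7 = 2251 m/s

2251 m/s


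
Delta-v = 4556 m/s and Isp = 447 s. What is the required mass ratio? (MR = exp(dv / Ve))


Ve = 447 * 9.81 = 4385.07 m/s
MR = exp(4556 / 4385.07) = 2.826

2.826


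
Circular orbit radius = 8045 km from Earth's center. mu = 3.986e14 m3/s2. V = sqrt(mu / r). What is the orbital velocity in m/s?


V = sqrt(3.986e14 / 8045000) = 7039 m/s

7039 m/s


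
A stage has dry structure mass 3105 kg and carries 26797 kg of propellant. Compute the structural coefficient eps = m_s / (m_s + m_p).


eps = 3105 / (3105 + 26797) = 0.1038

0.1038


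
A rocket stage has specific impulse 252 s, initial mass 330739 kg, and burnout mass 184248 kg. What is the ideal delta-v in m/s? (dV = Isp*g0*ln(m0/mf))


Ve = 252 * 9.81 = 2472.12 m/s
dV = 2472.12 * ln(330739/184248) = 1446 m/s

1446 m/s


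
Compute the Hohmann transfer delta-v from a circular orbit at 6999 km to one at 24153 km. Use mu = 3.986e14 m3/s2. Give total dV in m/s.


V1 = sqrt(mu/r1) = 7546.59 m/s
dV1 = V1*(sqrt(2*r2/(r1+r2)) - 1) = 1850.82 m/s
V2 = sqrt(mu/r2) = 4062.4 m/s
dV2 = V2*(1 - sqrt(2*r1/(r1+r2))) = 1339.24 m/s
Total dV = 3190 m/s

3190 m/s


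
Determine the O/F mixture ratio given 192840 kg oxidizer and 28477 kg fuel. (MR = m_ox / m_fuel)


MR = 192840 / 28477 = 6.77

6.77


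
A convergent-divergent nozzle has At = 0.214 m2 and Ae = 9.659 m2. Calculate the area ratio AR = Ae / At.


AR = 9.659 / 0.214 = 45.1

45.1


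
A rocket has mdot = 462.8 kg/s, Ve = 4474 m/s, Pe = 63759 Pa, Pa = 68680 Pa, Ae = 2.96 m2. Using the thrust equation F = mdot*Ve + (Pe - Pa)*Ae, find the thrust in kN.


F = 462.8 * 4474 + (63759 - 68680) * 2.96 = 2.0560e+06 N = 2056.0 kN

2056.0 kN


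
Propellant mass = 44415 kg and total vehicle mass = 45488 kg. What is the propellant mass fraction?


PMF = 44415 / 45488 = 0.976

0.976


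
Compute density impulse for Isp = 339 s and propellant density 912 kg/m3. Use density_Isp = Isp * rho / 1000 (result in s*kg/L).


rho*Isp = 339 * 912 / 1000 = 309 s*kg/L

309 s*kg/L


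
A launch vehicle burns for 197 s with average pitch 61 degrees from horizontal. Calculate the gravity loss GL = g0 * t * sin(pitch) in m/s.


GL = 9.81 * 197 * sin(61 deg) = 1690 m/s

1690 m/s


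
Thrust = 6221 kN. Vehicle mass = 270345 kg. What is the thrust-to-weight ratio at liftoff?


TWR = 6221000 / (270345 * 9.81) = 2.35

2.35


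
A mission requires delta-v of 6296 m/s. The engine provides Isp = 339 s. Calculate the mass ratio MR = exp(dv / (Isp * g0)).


Ve = 339 * 9.81 = 3325.59 m/s
MR = exp(6296 / 3325.59) = 6.641

6.641


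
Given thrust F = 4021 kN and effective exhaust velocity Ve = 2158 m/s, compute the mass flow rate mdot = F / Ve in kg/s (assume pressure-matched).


mdot = F / Ve = 4021000 / 2158 = 1863.3 kg/s

1863.3 kg/s


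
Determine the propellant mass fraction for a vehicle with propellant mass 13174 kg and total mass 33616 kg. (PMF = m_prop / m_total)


PMF = 13174 / 33616 = 0.392

0.392


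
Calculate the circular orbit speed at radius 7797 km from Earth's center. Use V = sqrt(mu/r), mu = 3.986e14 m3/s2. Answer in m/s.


V = sqrt(3.986e14 / 7797000) = 7150 m/s

7150 m/s


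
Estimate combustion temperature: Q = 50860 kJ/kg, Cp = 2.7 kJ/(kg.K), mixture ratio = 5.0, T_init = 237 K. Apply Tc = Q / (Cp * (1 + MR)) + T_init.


Tc = 50860 / (2.7 * (1 + 5.0)) + 237 = 3377 K

3377 K


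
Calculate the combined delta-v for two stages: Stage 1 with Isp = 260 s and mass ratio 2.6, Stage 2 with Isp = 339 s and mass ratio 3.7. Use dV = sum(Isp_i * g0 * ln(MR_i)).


dV1 = 260 * 9.81 * ln(2.6) = 2437.1 m/s
dV2 = 339 * 9.81 * ln(3.7) = 4351.0 m/s
Total dV = 2437.1 + 4351.0 = 6788.1 m/s ~ 6788 m/s

6788 m/s


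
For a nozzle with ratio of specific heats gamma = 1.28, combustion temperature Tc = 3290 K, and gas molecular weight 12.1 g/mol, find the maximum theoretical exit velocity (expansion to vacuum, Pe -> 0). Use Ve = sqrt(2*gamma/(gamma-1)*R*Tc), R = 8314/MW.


R = 8314 / 12.1 = 687.11 J/(kg.K)
Ve = sqrt(2 * 1.28 / (1.28 - 1) * 687.11 * 3290) = 4546 m/s

4546 m/s


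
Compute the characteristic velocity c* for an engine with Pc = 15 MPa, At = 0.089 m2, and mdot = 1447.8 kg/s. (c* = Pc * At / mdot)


c* = 15e6 * 0.089 / 1447.8 = 922 m/s

922 m/s


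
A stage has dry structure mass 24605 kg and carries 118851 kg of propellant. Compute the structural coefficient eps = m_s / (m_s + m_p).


eps = 24605 / (24605 + 118851) = 0.1715

0.1715


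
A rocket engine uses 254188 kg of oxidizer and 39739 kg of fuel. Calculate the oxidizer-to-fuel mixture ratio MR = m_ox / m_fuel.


MR = 254188 / 39739 = 6.4

6.4


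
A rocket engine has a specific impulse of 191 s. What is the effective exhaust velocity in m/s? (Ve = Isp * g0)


Ve = Isp * g0 = 191 * 9.81 = 1873.7 m/s

1873.7 m/s


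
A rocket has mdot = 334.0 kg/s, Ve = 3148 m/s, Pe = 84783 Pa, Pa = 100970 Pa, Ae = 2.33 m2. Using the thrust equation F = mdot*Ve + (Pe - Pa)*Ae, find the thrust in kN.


F = 334.0 * 3148 + (84783 - 100970) * 2.33 = 1.0137e+06 N = 1013.7 kN

1013.7 kN


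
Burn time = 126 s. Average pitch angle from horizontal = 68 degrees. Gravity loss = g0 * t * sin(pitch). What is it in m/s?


GL = 9.81 * 126 * sin(68 deg) = 1146 m/s

1146 m/s


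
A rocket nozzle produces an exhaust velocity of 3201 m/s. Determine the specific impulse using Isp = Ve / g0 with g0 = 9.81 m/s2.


Isp = Ve / g0 = 3201 / 9.81 = 326.3 s

326.3 s


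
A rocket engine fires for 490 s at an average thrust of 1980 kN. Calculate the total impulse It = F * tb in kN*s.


It = 1980 * 490 = 970200 kN*s

970200 kN*s


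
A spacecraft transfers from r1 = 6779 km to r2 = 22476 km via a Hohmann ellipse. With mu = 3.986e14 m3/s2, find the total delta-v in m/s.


V1 = sqrt(mu/r1) = 7668.07 m/s
dV1 = V1*(sqrt(2*r2/(r1+r2)) - 1) = 1837.11 m/s
V2 = sqrt(mu/r2) = 4211.23 m/s
dV2 = V2*(1 - sqrt(2*r1/(r1+r2))) = 1344.37 m/s
Total dV = 3181 m/s

3181 m/s


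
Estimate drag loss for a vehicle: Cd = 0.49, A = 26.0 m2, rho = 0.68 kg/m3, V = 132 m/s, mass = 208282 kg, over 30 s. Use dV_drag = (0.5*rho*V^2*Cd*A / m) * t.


D = 0.5 * 0.68 * 132^2 * 0.49 * 26.0 = 75473.8 N
a = 75473.8 / 208282 = 0.3624 m/s2
dV = 0.3624 * 30 = 10.9 m/s

10.9 m/s


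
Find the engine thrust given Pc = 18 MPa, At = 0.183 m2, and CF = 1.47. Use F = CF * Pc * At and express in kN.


F = 1.47 * 18e6 * 0.183 = 4.8422e+06 N = 4842.2 kN

4842.2 kN


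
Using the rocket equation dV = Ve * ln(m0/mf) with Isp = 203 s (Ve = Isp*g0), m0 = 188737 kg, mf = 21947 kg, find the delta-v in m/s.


Ve = 203 * 9.81 = 1991.43 m/s
dV = 1991.43 * ln(188737/21947) = 4285 m/s

4285 m/s


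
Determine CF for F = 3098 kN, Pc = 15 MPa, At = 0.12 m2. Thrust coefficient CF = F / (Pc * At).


CF = 3098000 / (15e6 * 0.12) = 1.72

1.72


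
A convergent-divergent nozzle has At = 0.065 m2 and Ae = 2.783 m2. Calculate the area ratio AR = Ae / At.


AR = 2.783 / 0.065 = 42.8

42.8


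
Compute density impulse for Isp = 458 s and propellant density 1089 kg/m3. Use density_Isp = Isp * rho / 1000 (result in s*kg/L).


rho*Isp = 458 * 1089 / 1000 = 499 s*kg/L

499 s*kg/L


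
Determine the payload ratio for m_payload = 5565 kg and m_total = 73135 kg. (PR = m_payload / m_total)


PR = 5565 / 73135 = 0.0761

0.0761


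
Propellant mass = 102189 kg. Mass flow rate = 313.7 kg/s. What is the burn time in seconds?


tb = 102189 / 313.7 = 325.8 s

325.8 s


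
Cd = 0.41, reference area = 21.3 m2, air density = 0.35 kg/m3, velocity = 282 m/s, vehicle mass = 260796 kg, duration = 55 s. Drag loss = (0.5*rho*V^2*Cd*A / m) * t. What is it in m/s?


D = 0.5 * 0.35 * 282^2 * 0.41 * 21.3 = 121534.54 N
a = 121534.54 / 260796 = 0.466 m/s2
dV = 0.466 * 55 = 25.6 m/s

25.6 m/s


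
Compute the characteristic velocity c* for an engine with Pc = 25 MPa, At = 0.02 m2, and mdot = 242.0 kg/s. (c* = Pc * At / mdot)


c* = 25e6 * 0.02 / 242.0 = 2066 m/s

2066 m/s


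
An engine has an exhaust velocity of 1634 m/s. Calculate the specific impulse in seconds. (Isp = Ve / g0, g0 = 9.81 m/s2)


Isp = Ve / g0 = 1634 / 9.81 = 166.6 s

166.6 s


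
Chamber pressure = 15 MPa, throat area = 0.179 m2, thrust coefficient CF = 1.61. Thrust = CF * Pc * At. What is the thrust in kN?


F = 1.61 * 15e6 * 0.179 = 4.3229e+06 N = 4322.9 kN

4322.9 kN


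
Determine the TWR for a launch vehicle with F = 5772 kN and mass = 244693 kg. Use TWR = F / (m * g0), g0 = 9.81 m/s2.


TWR = 5772000 / (244693 * 9.81) = 2.4

2.4


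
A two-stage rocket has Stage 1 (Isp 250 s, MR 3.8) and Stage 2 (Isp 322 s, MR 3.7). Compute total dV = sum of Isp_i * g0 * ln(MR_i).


dV1 = 250 * 9.81 * ln(3.8) = 3274.1 m/s
dV2 = 322 * 9.81 * ln(3.7) = 4132.8 m/s
Total dV = 3274.1 + 4132.8 = 7406.9 m/s ~ 7407 m/s

7407 m/s


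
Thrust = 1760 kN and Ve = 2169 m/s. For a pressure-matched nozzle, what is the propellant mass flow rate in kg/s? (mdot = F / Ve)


mdot = F / Ve = 1760000 / 2169 = 811.4 kg/s

811.4 kg/s


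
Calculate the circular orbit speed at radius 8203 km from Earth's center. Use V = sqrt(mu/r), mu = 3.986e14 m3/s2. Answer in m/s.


V = sqrt(3.986e14 / 8203000) = 6971 m/s

6971 m/s


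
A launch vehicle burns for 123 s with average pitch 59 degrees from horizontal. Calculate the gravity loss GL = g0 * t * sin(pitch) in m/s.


GL = 9.81 * 123 * sin(59 deg) = 1034 m/s

1034 m/s


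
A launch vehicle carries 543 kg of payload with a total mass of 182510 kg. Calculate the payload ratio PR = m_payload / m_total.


PR = 543 / 182510 = 0.003

0.003


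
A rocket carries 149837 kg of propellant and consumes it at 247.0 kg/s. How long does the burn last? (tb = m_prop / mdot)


tb = 149837 / 247.0 = 606.6 s

606.6 s


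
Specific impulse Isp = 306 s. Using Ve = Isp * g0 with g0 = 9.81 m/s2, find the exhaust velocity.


Ve = Isp * g0 = 306 * 9.81 = 3001.9 m/s

3001.9 m/s


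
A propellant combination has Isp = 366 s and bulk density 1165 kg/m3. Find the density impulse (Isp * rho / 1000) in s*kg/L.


rho*Isp = 366 * 1165 / 1000 = 426 s*kg/L

426 s*kg/L


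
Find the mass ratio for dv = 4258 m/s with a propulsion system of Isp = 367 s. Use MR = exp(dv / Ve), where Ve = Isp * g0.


Ve = 367 * 9.81 = 3600.27 m/s
MR = exp(4258 / 3600.27) = 3.263

3.263


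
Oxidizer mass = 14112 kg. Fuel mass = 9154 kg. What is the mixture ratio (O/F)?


MR = 14112 / 9154 = 1.54

1.54


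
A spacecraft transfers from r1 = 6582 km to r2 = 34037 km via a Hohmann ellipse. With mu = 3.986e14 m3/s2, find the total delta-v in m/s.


V1 = sqrt(mu/r1) = 7781.97 m/s
dV1 = V1*(sqrt(2*r2/(r1+r2)) - 1) = 2292.35 m/s
V2 = sqrt(mu/r2) = 3422.1 m/s
dV2 = V2*(1 - sqrt(2*r1/(r1+r2))) = 1473.95 m/s
Total dV = 3766 m/s

3766 m/s


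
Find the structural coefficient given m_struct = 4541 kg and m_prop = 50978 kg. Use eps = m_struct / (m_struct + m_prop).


eps = 4541 / (4541 + 50978) = 0.0818

0.0818


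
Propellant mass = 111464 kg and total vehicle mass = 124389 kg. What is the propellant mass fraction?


PMF = 111464 / 124389 = 0.896

0.896


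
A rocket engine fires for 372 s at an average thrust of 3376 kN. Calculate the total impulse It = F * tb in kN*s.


It = 3376 * 372 = 1255872 kN*s

1255872 kN*s


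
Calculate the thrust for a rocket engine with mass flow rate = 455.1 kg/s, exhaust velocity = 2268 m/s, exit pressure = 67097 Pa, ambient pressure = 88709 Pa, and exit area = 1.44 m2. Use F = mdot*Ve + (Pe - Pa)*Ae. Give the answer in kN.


F = 455.1 * 2268 + (67097 - 88709) * 1.44 = 1.0010e+06 N = 1001.0 kN

1001.0 kN


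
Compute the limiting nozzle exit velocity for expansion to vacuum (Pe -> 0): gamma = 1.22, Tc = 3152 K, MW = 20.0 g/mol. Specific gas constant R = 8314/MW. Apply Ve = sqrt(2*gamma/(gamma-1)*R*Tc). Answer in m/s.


R = 8314 / 20.0 = 415.7 J/(kg.K)
Ve = sqrt(2 * 1.22 / (1.22 - 1) * 415.7 * 3152) = 3812 m/s

3812 m/s


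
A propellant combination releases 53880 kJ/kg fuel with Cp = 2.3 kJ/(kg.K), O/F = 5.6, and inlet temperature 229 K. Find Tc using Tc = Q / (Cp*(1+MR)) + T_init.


Tc = 53880 / (2.3 * (1 + 5.6)) + 229 = 3778 K

3778 K


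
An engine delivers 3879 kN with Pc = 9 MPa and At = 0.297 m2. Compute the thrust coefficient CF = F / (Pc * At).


CF = 3879000 / (9e6 * 0.297) = 1.45

1.45


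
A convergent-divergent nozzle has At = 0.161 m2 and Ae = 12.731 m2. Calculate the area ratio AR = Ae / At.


AR = 12.731 / 0.161 = 79.1

79.1


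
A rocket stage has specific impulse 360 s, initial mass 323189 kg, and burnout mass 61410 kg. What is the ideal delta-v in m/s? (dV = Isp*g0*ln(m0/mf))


Ve = 360 * 9.81 = 3531.6 m/s
dV = 3531.6 * ln(323189/61410) = 5865 m/s

5865 m/s


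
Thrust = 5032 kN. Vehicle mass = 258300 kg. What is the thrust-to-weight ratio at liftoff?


TWR = 5032000 / (258300 * 9.81) = 1.99

1.99


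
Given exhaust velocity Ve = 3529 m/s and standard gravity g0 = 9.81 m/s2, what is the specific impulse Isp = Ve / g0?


Isp = Ve / g0 = 3529 / 9.81 = 359.7 s

359.7 s


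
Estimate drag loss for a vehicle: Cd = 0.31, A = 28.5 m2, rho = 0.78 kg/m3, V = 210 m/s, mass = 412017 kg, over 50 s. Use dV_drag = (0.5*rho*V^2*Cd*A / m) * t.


D = 0.5 * 0.78 * 210^2 * 0.31 * 28.5 = 151953.16 N
a = 151953.16 / 412017 = 0.3688 m/s2
dV = 0.3688 * 50 = 18.4 m/s

18.4 m/s


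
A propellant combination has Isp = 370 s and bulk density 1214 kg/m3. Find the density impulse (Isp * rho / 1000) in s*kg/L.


rho*Isp = 370 * 1214 / 1000 = 449 s*kg/L

449 s*kg/L


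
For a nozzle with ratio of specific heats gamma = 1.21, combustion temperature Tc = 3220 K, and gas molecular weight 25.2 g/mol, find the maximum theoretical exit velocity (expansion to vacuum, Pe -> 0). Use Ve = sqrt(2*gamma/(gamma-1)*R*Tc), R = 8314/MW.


R = 8314 / 25.2 = 329.92 J/(kg.K)
Ve = sqrt(2 * 1.21 / (1.21 - 1) * 329.92 * 3220) = 3499 m/s

3499 m/s


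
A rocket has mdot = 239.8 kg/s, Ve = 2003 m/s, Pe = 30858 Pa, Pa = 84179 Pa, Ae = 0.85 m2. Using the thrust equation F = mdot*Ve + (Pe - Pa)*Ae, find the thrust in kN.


F = 239.8 * 2003 + (30858 - 84179) * 0.85 = 434997.0 N = 435.0 kN

435.0 kN


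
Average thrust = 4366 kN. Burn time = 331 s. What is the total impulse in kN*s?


It = 4366 * 331 = 1445146 kN*s

1445146 kN*s


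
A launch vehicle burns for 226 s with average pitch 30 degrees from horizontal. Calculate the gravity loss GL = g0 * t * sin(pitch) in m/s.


GL = 9.81 * 226 * sin(30 deg) = 1109 m/s

1109 m/s


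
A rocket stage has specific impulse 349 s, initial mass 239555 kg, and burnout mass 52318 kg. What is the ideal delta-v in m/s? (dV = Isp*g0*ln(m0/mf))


Ve = 349 * 9.81 = 3423.69 m/s
dV = 3423.69 * ln(239555/52318) = 5209 m/s

5209 m/s


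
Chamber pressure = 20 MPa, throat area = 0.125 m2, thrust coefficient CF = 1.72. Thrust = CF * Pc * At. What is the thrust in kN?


F = 1.72 * 20e6 * 0.125 = 4.3000e+06 N = 4300.0 kN

4300.0 kN


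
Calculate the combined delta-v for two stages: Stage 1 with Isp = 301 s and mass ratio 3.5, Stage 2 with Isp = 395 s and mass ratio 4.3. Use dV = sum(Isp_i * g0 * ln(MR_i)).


dV1 = 301 * 9.81 * ln(3.5) = 3699.2 m/s
dV2 = 395 * 9.81 * ln(4.3) = 5652.1 m/s
Total dV = 3699.2 + 5652.1 = 9351.3 m/s ~ 9351 m/s

9351 m/s


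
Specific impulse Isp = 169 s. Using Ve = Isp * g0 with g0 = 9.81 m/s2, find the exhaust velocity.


Ve = Isp * g0 = 169 * 9.81 = 1657.9 m/s

1657.9 m/s


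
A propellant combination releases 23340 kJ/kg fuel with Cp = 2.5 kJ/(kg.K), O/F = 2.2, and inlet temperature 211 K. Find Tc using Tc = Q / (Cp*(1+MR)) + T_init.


Tc = 23340 / (2.5 * (1 + 2.2)) + 211 = 3128 K

3128 K


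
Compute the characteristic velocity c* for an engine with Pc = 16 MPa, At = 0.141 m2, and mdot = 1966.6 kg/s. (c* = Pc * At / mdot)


c* = 16e6 * 0.141 / 1966.6 = 1147 m/s

1147 m/s


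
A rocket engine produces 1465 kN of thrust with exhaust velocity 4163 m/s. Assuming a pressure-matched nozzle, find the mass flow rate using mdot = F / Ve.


mdot = F / Ve = 1465000 / 4163 = 351.9 kg/s

351.9 kg/s


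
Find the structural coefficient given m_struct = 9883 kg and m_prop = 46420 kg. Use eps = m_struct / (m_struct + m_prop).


eps = 9883 / (9883 + 46420) = 0.1755

0.1755


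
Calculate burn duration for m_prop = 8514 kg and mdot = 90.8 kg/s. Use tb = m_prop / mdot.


tb = 8514 / 90.8 = 93.8 s

93.8 s


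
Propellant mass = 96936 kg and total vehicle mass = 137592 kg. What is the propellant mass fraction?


PMF = 96936 / 137592 = 0.705

0.705


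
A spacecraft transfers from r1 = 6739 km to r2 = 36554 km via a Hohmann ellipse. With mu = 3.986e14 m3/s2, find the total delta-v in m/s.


V1 = sqrt(mu/r1) = 7690.79 m/s
dV1 = V1*(sqrt(2*r2/(r1+r2)) - 1) = 2303.33 m/s
V2 = sqrt(mu/r2) = 3302.18 m/s
dV2 = V2*(1 - sqrt(2*r1/(r1+r2))) = 1459.69 m/s
Total dV = 3763 m/s

3763 m/s


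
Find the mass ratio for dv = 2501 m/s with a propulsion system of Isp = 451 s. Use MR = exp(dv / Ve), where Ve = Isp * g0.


Ve = 451 * 9.81 = 4424.31 m/s
MR = exp(2501 / 4424.31) = 1.76

1.76


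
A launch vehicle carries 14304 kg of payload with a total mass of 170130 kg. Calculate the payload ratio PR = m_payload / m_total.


PR = 14304 / 170130 = 0.0841

0.0841


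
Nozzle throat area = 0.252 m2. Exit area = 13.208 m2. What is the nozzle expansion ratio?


AR = 13.208 / 0.252 = 52.4

52.4


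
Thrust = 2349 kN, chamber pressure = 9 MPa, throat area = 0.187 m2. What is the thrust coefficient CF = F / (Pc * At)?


CF = 2349000 / (9e6 * 0.187) = 1.4

1.4


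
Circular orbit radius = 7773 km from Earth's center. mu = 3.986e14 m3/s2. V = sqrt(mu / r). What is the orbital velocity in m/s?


V = sqrt(3.986e14 / 7773000) = 7161 m/s

7161 m/s


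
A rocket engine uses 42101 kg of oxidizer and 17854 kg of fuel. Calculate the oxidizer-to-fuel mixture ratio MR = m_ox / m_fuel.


MR = 42101 / 17854 = 2.36

2.36


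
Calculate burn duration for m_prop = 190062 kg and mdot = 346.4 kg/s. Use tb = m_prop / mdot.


tb = 190062 / 346.4 = 548.7 s

548.7 s


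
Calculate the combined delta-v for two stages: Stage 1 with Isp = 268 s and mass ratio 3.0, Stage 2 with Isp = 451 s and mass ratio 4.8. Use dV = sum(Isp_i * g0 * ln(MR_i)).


dV1 = 268 * 9.81 * ln(3.0) = 2888.3 m/s
dV2 = 451 * 9.81 * ln(4.8) = 6940.0 m/s
Total dV = 2888.3 + 6940.0 = 9828.3 m/s ~ 9828 m/s

9828 m/s


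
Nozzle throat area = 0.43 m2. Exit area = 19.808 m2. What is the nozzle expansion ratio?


AR = 19.808 / 0.43 = 46.1

46.1


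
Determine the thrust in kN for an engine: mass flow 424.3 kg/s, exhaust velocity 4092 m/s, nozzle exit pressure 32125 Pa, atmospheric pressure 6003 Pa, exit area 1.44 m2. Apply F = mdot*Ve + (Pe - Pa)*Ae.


F = 424.3 * 4092 + (32125 - 6003) * 1.44 = 1.7739e+06 N = 1773.9 kN

1773.9 kN


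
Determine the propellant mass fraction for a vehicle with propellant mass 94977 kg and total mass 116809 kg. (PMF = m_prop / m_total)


PMF = 94977 / 116809 = 0.813

0.813


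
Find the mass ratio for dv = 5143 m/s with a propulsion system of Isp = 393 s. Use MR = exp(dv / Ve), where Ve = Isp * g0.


Ve = 393 * 9.81 = 3855.33 m/s
MR = exp(5143 / 3855.33) = 3.796

3.796


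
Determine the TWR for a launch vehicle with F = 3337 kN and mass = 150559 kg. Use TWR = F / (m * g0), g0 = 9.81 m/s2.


TWR = 3337000 / (150559 * 9.81) = 2.26

2.26


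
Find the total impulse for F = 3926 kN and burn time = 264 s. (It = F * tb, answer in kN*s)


It = 3926 * 264 = 1036464 kN*s

1036464 kN*s


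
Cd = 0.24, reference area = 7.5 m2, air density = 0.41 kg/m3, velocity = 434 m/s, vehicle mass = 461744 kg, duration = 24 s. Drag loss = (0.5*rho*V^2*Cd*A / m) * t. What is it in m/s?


D = 0.5 * 0.41 * 434^2 * 0.24 * 7.5 = 69503.36 N
a = 69503.36 / 461744 = 0.1505 m/s2
dV = 0.1505 * 24 = 3.6 m/s

3.6 m/s


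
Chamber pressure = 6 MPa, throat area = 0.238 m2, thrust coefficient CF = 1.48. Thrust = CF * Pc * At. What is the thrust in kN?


F = 1.48 * 6e6 * 0.238 = 2.1134e+06 N = 2113.4 kN

2113.4 kN


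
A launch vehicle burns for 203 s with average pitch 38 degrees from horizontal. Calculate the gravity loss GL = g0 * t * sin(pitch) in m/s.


GL = 9.81 * 203 * sin(38 deg) = 1226 m/s

1226 m/s


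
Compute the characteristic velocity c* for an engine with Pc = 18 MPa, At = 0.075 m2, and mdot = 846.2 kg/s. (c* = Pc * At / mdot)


c* = 18e6 * 0.075 / 846.2 = 1595 m/s

1595 m/s


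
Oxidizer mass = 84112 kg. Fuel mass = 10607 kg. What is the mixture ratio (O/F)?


MR = 84112 / 10607 = 7.93

7.93


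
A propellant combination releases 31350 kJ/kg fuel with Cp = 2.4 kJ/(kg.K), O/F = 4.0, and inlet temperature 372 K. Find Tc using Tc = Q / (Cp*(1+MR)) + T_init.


Tc = 31350 / (2.4 * (1 + 4.0)) + 372 = 2984 K

2984 K


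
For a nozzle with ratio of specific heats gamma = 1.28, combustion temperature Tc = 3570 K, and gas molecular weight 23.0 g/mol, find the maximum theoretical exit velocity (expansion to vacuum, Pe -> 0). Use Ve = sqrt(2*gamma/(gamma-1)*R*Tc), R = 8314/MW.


R = 8314 / 23.0 = 361.48 J/(kg.K)
Ve = sqrt(2 * 1.28 / (1.28 - 1) * 361.48 * 3570) = 3435 m/s

3435 m/s


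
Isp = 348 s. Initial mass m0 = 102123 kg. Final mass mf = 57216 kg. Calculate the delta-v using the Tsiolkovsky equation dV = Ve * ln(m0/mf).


Ve = 348 * 9.81 = 3413.88 m/s
dV = 3413.88 * ln(102123/57216) = 1978 m/s

1978 m/s


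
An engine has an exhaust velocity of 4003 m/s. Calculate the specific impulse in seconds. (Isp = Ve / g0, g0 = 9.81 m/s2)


Isp = Ve / g0 = 4003 / 9.81 = 408.1 s

408.1 s


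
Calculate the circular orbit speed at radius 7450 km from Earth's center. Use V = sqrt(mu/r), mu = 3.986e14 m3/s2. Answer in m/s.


V = sqrt(3.986e14 / 7450000) = 7315 m/s

7315 m/s


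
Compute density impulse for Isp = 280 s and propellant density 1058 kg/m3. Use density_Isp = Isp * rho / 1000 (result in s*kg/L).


rho*Isp = 280 * 1058 / 1000 = 296 s*kg/L

296 s*kg/L


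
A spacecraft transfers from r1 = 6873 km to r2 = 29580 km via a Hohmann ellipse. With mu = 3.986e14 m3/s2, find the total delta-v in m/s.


V1 = sqrt(mu/r1) = 7615.45 m/s
dV1 = V1*(sqrt(2*r2/(r1+r2)) - 1) = 2086.14 m/s
V2 = sqrt(mu/r2) = 3670.87 m/s
dV2 = V2*(1 - sqrt(2*r1/(r1+r2))) = 1416.68 m/s
Total dV = 3503 m/s

3503 m/s


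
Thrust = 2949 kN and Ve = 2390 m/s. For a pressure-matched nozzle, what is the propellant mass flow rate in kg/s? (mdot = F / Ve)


mdot = F / Ve = 2949000 / 2390 = 1233.9 kg/s

1233.9 kg/s


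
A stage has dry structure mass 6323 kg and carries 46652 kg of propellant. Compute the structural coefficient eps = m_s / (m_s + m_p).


eps = 6323 / (6323 + 46652) = 0.1194

0.1194


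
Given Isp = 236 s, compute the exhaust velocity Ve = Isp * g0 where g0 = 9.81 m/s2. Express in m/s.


Ve = Isp * g0 = 236 * 9.81 = 2315.2 m/s

2315.2 m/s


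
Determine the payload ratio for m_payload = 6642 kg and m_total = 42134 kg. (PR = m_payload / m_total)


PR = 6642 / 42134 = 0.1576

0.1576


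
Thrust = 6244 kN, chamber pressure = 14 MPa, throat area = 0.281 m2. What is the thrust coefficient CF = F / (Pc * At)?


CF = 6244000 / (14e6 * 0.281) = 1.59

1.59


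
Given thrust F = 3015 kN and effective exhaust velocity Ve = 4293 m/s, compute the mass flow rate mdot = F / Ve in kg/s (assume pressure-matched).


mdot = F / Ve = 3015000 / 4293 = 702.3 kg/s

702.3 kg/s


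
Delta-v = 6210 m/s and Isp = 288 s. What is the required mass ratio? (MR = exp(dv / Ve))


Ve = 288 * 9.81 = 2825.28 m/s
MR = exp(6210 / 2825.28) = 9.007

9.007


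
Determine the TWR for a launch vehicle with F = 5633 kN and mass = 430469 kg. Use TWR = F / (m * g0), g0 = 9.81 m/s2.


TWR = 5633000 / (430469 * 9.81) = 1.33

1.33


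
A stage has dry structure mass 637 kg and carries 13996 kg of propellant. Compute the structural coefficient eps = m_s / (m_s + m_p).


eps = 637 / (637 + 13996) = 0.0435

0.0435


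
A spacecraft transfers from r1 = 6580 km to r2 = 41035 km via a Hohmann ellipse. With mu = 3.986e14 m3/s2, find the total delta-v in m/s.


V1 = sqrt(mu/r1) = 7783.16 m/s
dV1 = V1*(sqrt(2*r2/(r1+r2)) - 1) = 2435.08 m/s
V2 = sqrt(mu/r2) = 3116.67 m/s
dV2 = V2*(1 - sqrt(2*r1/(r1+r2))) = 1478.17 m/s
Total dV = 3913 m/s

3913 m/s


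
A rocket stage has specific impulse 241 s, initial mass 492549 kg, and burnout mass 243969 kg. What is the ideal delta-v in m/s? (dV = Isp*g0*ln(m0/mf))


Ve = 241 * 9.81 = 2364.21 m/s
dV = 2364.21 * ln(492549/243969) = 1661 m/s

1661 m/s


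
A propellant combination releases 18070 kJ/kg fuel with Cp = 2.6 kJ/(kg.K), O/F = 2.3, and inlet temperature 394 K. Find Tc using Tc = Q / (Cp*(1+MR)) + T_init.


Tc = 18070 / (2.6 * (1 + 2.3)) + 394 = 2500 K

2500 K


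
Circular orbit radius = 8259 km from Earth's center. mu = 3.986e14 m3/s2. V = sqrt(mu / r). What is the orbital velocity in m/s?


V = sqrt(3.986e14 / 8259000) = 6947 m/s

6947 m/s


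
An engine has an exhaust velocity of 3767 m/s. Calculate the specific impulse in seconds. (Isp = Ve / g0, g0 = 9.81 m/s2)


Isp = Ve / g0 = 3767 / 9.81 = 384.0 s

384.0 s


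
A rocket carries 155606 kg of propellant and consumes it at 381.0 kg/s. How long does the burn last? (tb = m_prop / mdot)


tb = 155606 / 381.0 = 408.4 s

408.4 s


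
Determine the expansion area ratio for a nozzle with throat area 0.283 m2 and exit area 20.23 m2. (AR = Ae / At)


AR = 20.23 / 0.283 = 71.5

71.5


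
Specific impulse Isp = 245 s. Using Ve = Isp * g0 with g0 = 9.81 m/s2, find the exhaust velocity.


Ve = Isp * g0 = 245 * 9.81 = 2403.5 m/s

2403.5 m/s


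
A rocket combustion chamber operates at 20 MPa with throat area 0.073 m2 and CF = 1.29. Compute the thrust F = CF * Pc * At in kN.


F = 1.29 * 20e6 * 0.073 = 1.8834e+06 N = 1883.4 kN

1883.4 kN


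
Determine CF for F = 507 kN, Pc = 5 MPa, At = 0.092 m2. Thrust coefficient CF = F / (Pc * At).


CF = 507000 / (5e6 * 0.092) = 1.1

1.1


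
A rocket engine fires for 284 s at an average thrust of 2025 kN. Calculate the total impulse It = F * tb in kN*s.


It = 2025 * 284 = 575100 kN*s

575100 kN*s
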